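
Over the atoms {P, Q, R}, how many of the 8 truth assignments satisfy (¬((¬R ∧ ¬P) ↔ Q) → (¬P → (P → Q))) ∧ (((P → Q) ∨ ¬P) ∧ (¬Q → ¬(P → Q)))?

Initial set: {((¬((¬R ∧ ¬P) ↔ Q) → (¬P → (P → Q))) ∧ (((P → Q) ∨ ¬P) ∧ (¬Q → ¬(P → Q))))}.
((¬((¬R ∧ ¬P) ↔ Q) → (¬P → (P → Q))) ∧ (((P → Q) ∨ ¬P) ∧ (¬Q → ¬(P → Q)))): α-rule — add (¬((¬R ∧ ¬P) ↔ Q) → (¬P → (P → Q))), (((P → Q) ∨ ¬P) ∧ (¬Q → ¬(P → Q))).
(((P → Q) ∨ ¬P) ∧ (¬Q → ¬(P → Q))): α-rule — add ((P → Q) ∨ ¬P), (¬Q → ¬(P → Q)).
(¬((¬R ∧ ¬P) ↔ Q) → (¬P → (P → Q))): β-rule — branch into ¬¬((¬R ∧ ¬P) ↔ Q)  //  (¬P → (P → Q)).
  branch 1 (add ¬¬((¬R ∧ ¬P) ↔ Q)):
    ((P → Q) ∨ ¬P): β-rule — branch into (P → Q)  //  ¬P.
      branch 1.1 (add (P → Q)):
        (¬Q → ¬(P → Q)): β-rule — branch into ¬¬Q  //  ¬(P → Q).
          branch 1.1.1 (add ¬¬Q):
            ¬¬((¬R ∧ ¬P) ↔ Q): β-rule — branch into (¬R ∧ ¬P), Q  //  ¬(¬R ∧ ¬P), ¬Q.
              branch 1.1.1.1 (add (¬R ∧ ¬P), Q):
                (¬R ∧ ¬P): α-rule — add ¬R, ¬P.
                (P → Q): β-rule — branch into ¬P  //  Q.
                  branch 1.1.1.1.1 (add ¬P):
                    ○ open, literals {P=false, Q=true, R=false}.
                  branch 1.1.1.1.2 (add Q):
                    ○ open, literals {P=false, Q=true, R=false}.
              branch 1.1.1.2 (add ¬(¬R ∧ ¬P), ¬Q):
                × closes — contains both Q and ¬Q.
          branch 1.1.2 (add ¬(P → Q)):
            ¬(P → Q): α-rule — add P, ¬Q.
            ¬¬((¬R ∧ ¬P) ↔ Q): β-rule — branch into (¬R ∧ ¬P), Q  //  ¬(¬R ∧ ¬P), ¬Q.
              branch 1.1.2.1 (add (¬R ∧ ¬P), Q):
                × closes — contains both Q and ¬Q.
              branch 1.1.2.2 (add ¬(¬R ∧ ¬P), ¬Q):
                (P → Q): β-rule — branch into ¬P  //  Q.
                  branch 1.1.2.2.1 (add ¬P):
                    × closes — contains both P and ¬P.
                  branch 1.1.2.2.2 (add Q):
                    × closes — contains both Q and ¬Q.
      branch 1.2 (add ¬P):
        (¬Q → ¬(P → Q)): β-rule — branch into ¬¬Q  //  ¬(P → Q).
          branch 1.2.1 (add ¬¬Q):
            ¬¬((¬R ∧ ¬P) ↔ Q): β-rule — branch into (¬R ∧ ¬P), Q  //  ¬(¬R ∧ ¬P), ¬Q.
              branch 1.2.1.1 (add (¬R ∧ ¬P), Q):
                (¬R ∧ ¬P): α-rule — add ¬R, ¬P.
                ○ open, literals {P=false, Q=true, R=false}.
              branch 1.2.1.2 (add ¬(¬R ∧ ¬P), ¬Q):
                × closes — contains both Q and ¬Q.
          branch 1.2.2 (add ¬(P → Q)):
            ¬(P → Q): α-rule — add P, ¬Q.
            × closes — contains both P and ¬P.
  branch 2 (add (¬P → (P → Q))):
    ((P → Q) ∨ ¬P): β-rule — branch into (P → Q)  //  ¬P.
      branch 2.1 (add (P → Q)):
        (¬Q → ¬(P → Q)): β-rule — branch into ¬¬Q  //  ¬(P → Q).
          branch 2.1.1 (add ¬¬Q):
            (¬P → (P → Q)): β-rule — branch into ¬¬P  //  (P → Q).
              branch 2.1.1.1 (add ¬¬P):
                (P → Q): β-rule — branch into ¬P  //  Q.
                  branch 2.1.1.1.1 (add ¬P):
                    × closes — contains both P and ¬P.
                  branch 2.1.1.1.2 (add Q):
                    ○ open, literals {P=true, Q=true}.
              branch 2.1.1.2 (add (P → Q)):
                (P → Q): β-rule — branch into ¬P  //  Q.
                  branch 2.1.1.2.1 (add ¬P):
                    (P → Q): β-rule — branch into ¬P  //  Q.
                      branch 2.1.1.2.1.1 (add ¬P):
                        ○ open, literals {P=false, Q=true}.
                      branch 2.1.1.2.1.2 (add Q):
                        ○ open, literals {P=false, Q=true}.
                  branch 2.1.1.2.2 (add Q):
                    (P → Q): β-rule — branch into ¬P  //  Q.
                      branch 2.1.1.2.2.1 (add ¬P):
                        ○ open, literals {P=false, Q=true}.
                      branch 2.1.1.2.2.2 (add Q):
                        ○ open, literals {Q=true}.
          branch 2.1.2 (add ¬(P → Q)):
            ¬(P → Q): α-rule — add P, ¬Q.
            (¬P → (P → Q)): β-rule — branch into ¬¬P  //  (P → Q).
              branch 2.1.2.1 (add ¬¬P):
                (P → Q): β-rule — branch into ¬P  //  Q.
                  branch 2.1.2.1.1 (add ¬P):
                    × closes — contains both P and ¬P.
                  branch 2.1.2.1.2 (add Q):
                    × closes — contains both Q and ¬Q.
              branch 2.1.2.2 (add (P → Q)):
                (P → Q): β-rule — branch into ¬P  //  Q.
                  branch 2.1.2.2.1 (add ¬P):
                    × closes — contains both P and ¬P.
                  branch 2.1.2.2.2 (add Q):
                    × closes — contains both Q and ¬Q.
      branch 2.2 (add ¬P):
        (¬Q → ¬(P → Q)): β-rule — branch into ¬¬Q  //  ¬(P → Q).
          branch 2.2.1 (add ¬¬Q):
            (¬P → (P → Q)): β-rule — branch into ¬¬P  //  (P → Q).
              branch 2.2.1.1 (add ¬¬P):
                × closes — contains both P and ¬P.
              branch 2.2.1.2 (add (P → Q)):
                (P → Q): β-rule — branch into ¬P  //  Q.
                  branch 2.2.1.2.1 (add ¬P):
                    ○ open, literals {P=false, Q=true}.
                  branch 2.2.1.2.2 (add Q):
                    ○ open, literals {P=false, Q=true}.
          branch 2.2.2 (add ¬(P → Q)):
            ¬(P → Q): α-rule — add P, ¬Q.
            × closes — contains both P and ¬P.
13 branches closed, 10 open.
Each open branch fixes some atoms; the unmentioned ones are free. Counting distinct full assignments: branch {P=false, Q=true, R=false} (none free) contributes 1 new; branch {P=false, Q=true, R=false} (none free) contributes 0 new; branch {P=false, Q=true, R=false} (none free) contributes 0 new; branch {P=true, Q=true} (R) contributes 2 new; branch {P=false, Q=true} (R) contributes 1 new; branch {P=false, Q=true} (R) contributes 0 new; branch {P=false, Q=true} (R) contributes 0 new; branch {Q=true} (P, R) contributes 0 new; branch {P=false, Q=true} (R) contributes 0 new; branch {P=false, Q=true} (R) contributes 0 new. Total: 4.

4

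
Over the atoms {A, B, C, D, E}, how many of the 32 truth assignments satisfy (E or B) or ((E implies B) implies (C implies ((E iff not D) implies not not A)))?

31

Initial set: {((E or B) or ((E implies B) implies (C implies ((E iff not D) implies not not A))))}.
((E or B) or ((E implies B) implies (C implies ((E iff not D) implies not not A)))): β-rule — branch into (E or B)  //  ((E implies B) implies (C implies ((E iff not D) implies not not A))).
  branch 1 (add (E or B)):
    (E or B): β-rule — branch into E  //  B.
      branch 1.1 (add E):
        ○ open, literals {E=T}.
      branch 1.2 (add B):
        ○ open, literals {B=T}.
  branch 2 (add ((E implies B) implies (C implies ((E iff not D) implies not not A)))):
    ((E implies B) implies (C implies ((E iff not D) implies not not A))): β-rule — branch into not (E implies B)  //  (C implies ((E iff not D) implies not not A)).
      branch 2.1 (add not (E implies B)):
        not (E implies B): α-rule — add E, not B.
        ○ open, literals {B=F, E=T}.
      branch 2.2 (add (C implies ((E iff not D) implies not not A))):
        (C implies ((E iff not D) implies not not A)): β-rule — branch into not C  //  ((E iff not D) implies not not A).
          branch 2.2.1 (add not C):
            ○ open, literals {C=F}.
          branch 2.2.2 (add ((E iff not D) implies not not A)):
            ((E iff not D) implies not not A): β-rule — branch into not (E iff not D)  //  not not A.
              branch 2.2.2.1 (add not (E iff not D)):
                not (E iff not D): β-rule — branch into E, not not D  //  not E, not D.
                  branch 2.2.2.1.1 (add E, not not D):
                    ○ open, literals {D=T, E=T}.
                  branch 2.2.2.1.2 (add not E, not D):
                    ○ open, literals {D=F, E=F}.
              branch 2.2.2.2 (add not not A):
                not not A: drop double negation, giving A.
                ○ open, literals {A=T}.
0 branches closed, 7 open.
Each open branch fixes some atoms; the unmentioned ones are free. Counting distinct full assignments: branch {E=T} (A, B, C, D) contributes 16 new; branch {B=T} (A, C, D, E) contributes 8 new; branch {B=F, E=T} (A, C, D) contributes 0 new; branch {C=F} (A, B, D, E) contributes 4 new; branch {D=T, E=T} (A, B, C) contributes 0 new; branch {D=F, E=F} (A, B, C) contributes 2 new; branch {A=T} (B, C, D, E) contributes 1 new. Total: 31.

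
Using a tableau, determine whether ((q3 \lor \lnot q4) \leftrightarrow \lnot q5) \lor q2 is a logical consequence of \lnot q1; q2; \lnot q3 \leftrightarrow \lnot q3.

Yes

Initial set: {\lnot q1; q2; (\lnot q3 \leftrightarrow \lnot q3); \lnot (((q3 \lor \lnot q4) \leftrightarrow \lnot q5) \lor q2)}.
\lnot (((q3 \lor \lnot q4) \leftrightarrow \lnot q5) \lor q2): α-rule — add \lnot ((q3 \lor \lnot q4) \leftrightarrow \lnot q5), \lnot q2.
× closes — contains both q2 and \lnot q2.
All 1 branch closes.
Every branch closed, so the premises entail the conclusion.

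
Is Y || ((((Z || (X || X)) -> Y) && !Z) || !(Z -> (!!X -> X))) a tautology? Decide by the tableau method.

Not valid

Assume the negation and expand:
Initial set: {F (Y || ((((Z || (X || X)) -> Y) && !Z) || !(Z -> (!!X -> X))))}.
F (Y || ((((Z || (X || X)) -> Y) && !Z) || !(Z -> (!!X -> X)))): α-rule — add F Y, F ((((Z || (X || X)) -> Y) && !Z) || !(Z -> (!!X -> X))).
F ((((Z || (X || X)) -> Y) && !Z) || !(Z -> (!!X -> X))): α-rule — add F (((Z || (X || X)) -> Y) && !Z), F !(Z -> (!!X -> X)).
F (((Z || (X || X)) -> Y) && !Z): β-rule — branch into F ((Z || (X || X)) -> Y)  //  F !Z.
  branch 1 (add F ((Z || (X || X)) -> Y)):
    F ((Z || (X || X)) -> Y): α-rule — add T (Z || (X || X)), F Y.
    F !(Z -> (!!X -> X)): β-rule — branch into F Z  //  T (!!X -> X).
      branch 1.1 (add F Z):
        T (Z || (X || X)): β-rule — branch into T Z  //  T (X || X).
          branch 1.1.1 (add T Z):
            × closes — contains both Z and !Z.
          branch 1.1.2 (add T (X || X)):
            T (X || X): β-rule — branch into T X  //  T X.
              branch 1.1.2.1 (add T X):
                ○ open, literals {X=T, Y=F, Z=F}.
              branch 1.1.2.2 (add T X):
                ○ open, literals {X=T, Y=F, Z=F}.
      branch 1.2 (add T (!!X -> X)):
        T (Z || (X || X)): β-rule — branch into T Z  //  T (X || X).
          branch 1.2.1 (add T Z):
            T (!!X -> X): β-rule — branch into F !!X  //  T X.
              branch 1.2.1.1 (add F !!X):
                F !!X: drop double negation, giving F X.
                ○ open, literals {X=F, Y=F, Z=T}.
              branch 1.2.1.2 (add T X):
                ○ open, literals {X=T, Y=F, Z=T}.
          branch 1.2.2 (add T (X || X)):
            T (!!X -> X): β-rule — branch into F !!X  //  T X.
              branch 1.2.2.1 (add F !!X):
                F !!X: drop double negation, giving F X.
                T (X || X): β-rule — branch into T X  //  T X.
                  branch 1.2.2.1.1 (add T X):
                    × closes — contains both X and !X.
                  branch 1.2.2.1.2 (add T X):
                    × closes — contains both X and !X.
              branch 1.2.2.2 (add T X):
                T (X || X): β-rule — branch into T X  //  T X.
                  branch 1.2.2.2.1 (add T X):
                    ○ open, literals {X=T, Y=F}.
                  branch 1.2.2.2.2 (add T X):
                    ○ open, literals {X=T, Y=F}.
  branch 2 (add F !Z):
    F !(Z -> (!!X -> X)): β-rule — branch into F Z  //  T (!!X -> X).
      branch 2.1 (add F Z):
        × closes — contains both Z and !Z.
      branch 2.2 (add T (!!X -> X)):
        T (!!X -> X): β-rule — branch into F !!X  //  T X.
          branch 2.2.1 (add F !!X):
            F !!X: drop double negation, giving F X.
            ○ open, literals {X=F, Y=F, Z=T}.
          branch 2.2.2 (add T X):
            ○ open, literals {X=T, Y=F, Z=T}.
4 branches closed, 8 open.
An open branch gives a countermodel: X=T, Y=F, Z=F (unmentioned atoms arbitrary); under it the original formula is false.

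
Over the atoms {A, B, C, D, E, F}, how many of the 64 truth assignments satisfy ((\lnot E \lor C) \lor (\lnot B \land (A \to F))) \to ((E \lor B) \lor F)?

56

Initial set: {T (((\lnot E \lor C) \lor (\lnot B \land (A \to F))) \to ((E \lor B) \lor F))}.
T (((\lnot E \lor C) \lor (\lnot B \land (A \to F))) \to ((E \lor B) \lor F)): β-rule — branch into F ((\lnot E \lor C) \lor (\lnot B \land (A \to F)))  //  T ((E \lor B) \lor F).
  branch 1 (add F ((\lnot E \lor C) \lor (\lnot B \land (A \to F)))):
    F ((\lnot E \lor C) \lor (\lnot B \land (A \to F))): α-rule — add F (\lnot E \lor C), F (\lnot B \land (A \to F)).
    F (\lnot E \lor C): α-rule — add F \lnot E, F C.
    F (\lnot B \land (A \to F)): β-rule — branch into F \lnot B  //  F (A \to F).
      branch 1.1 (add F \lnot B):
        ○ open, literals {B=1, C=0, E=1}.
      branch 1.2 (add F (A \to F)):
        F (A \to F): α-rule — add T A, F F.
        ○ open, literals {A=1, C=0, E=1, F=0}.
  branch 2 (add T ((E \lor B) \lor F)):
    T ((E \lor B) \lor F): β-rule — branch into T (E \lor B)  //  T F.
      branch 2.1 (add T (E \lor B)):
        T (E \lor B): β-rule — branch into T E  //  T B.
          branch 2.1.1 (add T E):
            ○ open, literals {E=1}.
          branch 2.1.2 (add T B):
            ○ open, literals {B=1}.
      branch 2.2 (add T F):
        ○ open, literals {F=1}.
0 branches closed, 5 open.
Each open branch fixes some atoms; the unmentioned ones are free. Counting distinct full assignments: branch {B=1, C=0, E=1} (A, D, F) contributes 8 new; branch {A=1, C=0, E=1, F=0} (B, D) contributes 2 new; branch {E=1} (A, B, C, D, F) contributes 22 new; branch {B=1} (A, C, D, E, F) contributes 16 new; branch {F=1} (A, B, C, D, E) contributes 8 new. Total: 56.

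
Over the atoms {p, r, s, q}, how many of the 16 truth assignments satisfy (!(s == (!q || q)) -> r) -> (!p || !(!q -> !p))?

13

Initial set: {((!(s == (!q || q)) -> r) -> (!p || !(!q -> !p)))}.
((!(s == (!q || q)) -> r) -> (!p || !(!q -> !p))): β-rule — branch into !(!(s == (!q || q)) -> r)  //  (!p || !(!q -> !p)).
  branch 1 (add !(!(s == (!q || q)) -> r)):
    !(!(s == (!q || q)) -> r): α-rule — add !(s == (!q || q)), !r.
    !(s == (!q || q)): β-rule — branch into s, !(!q || q)  //  !s, (!q || q).
      branch 1.1 (add s, !(!q || q)):
        !(!q || q): α-rule — add !!q, !q.
        × closes — contains both q and !q.
      branch 1.2 (add !s, (!q || q)):
        (!q || q): β-rule — branch into !q  //  q.
          branch 1.2.1 (add !q):
            ○ open, literals {q=false, r=false, s=false}.
          branch 1.2.2 (add q):
            ○ open, literals {q=true, r=false, s=false}.
  branch 2 (add (!p || !(!q -> !p))):
    (!p || !(!q -> !p)): β-rule — branch into !p  //  !(!q -> !p).
      branch 2.1 (add !p):
        ○ open, literals {p=false}.
      branch 2.2 (add !(!q -> !p)):
        !(!q -> !p): α-rule — add !q, !!p.
        ○ open, literals {p=true, q=false}.
1 branch closed, 4 open.
Each open branch fixes some atoms; the unmentioned ones are free. Counting distinct full assignments: branch {q=false, r=false, s=false} (p) contributes 2 new; branch {q=true, r=false, s=false} (p) contributes 2 new; branch {p=false} (r, s, q) contributes 6 new; branch {p=true, q=false} (r, s) contributes 3 new. Total: 13.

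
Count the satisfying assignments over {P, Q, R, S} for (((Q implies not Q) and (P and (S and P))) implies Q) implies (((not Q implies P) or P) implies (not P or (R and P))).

Initial set: {((((Q implies not Q) and (P and (S and P))) implies Q) implies (((not Q implies P) or P) implies (not P or (R and P))))}.
((((Q implies not Q) and (P and (S and P))) implies Q) implies (((not Q implies P) or P) implies (not P or (R and P)))): β-rule — branch into not (((Q implies not Q) and (P and (S and P))) implies Q)  //  (((not Q implies P) or P) implies (not P or (R and P))).
  branch 1 (add not (((Q implies not Q) and (P and (S and P))) implies Q)):
    not (((Q implies not Q) and (P and (S and P))) implies Q): α-rule — add ((Q implies not Q) and (P and (S and P))), not Q.
    ((Q implies not Q) and (P and (S and P))): α-rule — add (Q implies not Q), (P and (S and P)).
    (P and (S and P)): α-rule — add P, (S and P).
    (S and P): α-rule — add S, P.
    (Q implies not Q): β-rule — branch into not Q  //  not Q.
      branch 1.1 (add not Q):
        ○ open, literals {P=true, Q=false, S=true}.
      branch 1.2 (add not Q):
        ○ open, literals {P=true, Q=false, S=true}.
  branch 2 (add (((not Q implies P) or P) implies (not P or (R and P)))):
    (((not Q implies P) or P) implies (not P or (R and P))): β-rule — branch into not ((not Q implies P) or P)  //  (not P or (R and P)).
      branch 2.1 (add not ((not Q implies P) or P)):
        not ((not Q implies P) or P): α-rule — add not (not Q implies P), not P.
        not (not Q implies P): α-rule — add not Q, not P.
        ○ open, literals {P=false, Q=false}.
      branch 2.2 (add (not P or (R and P))):
        (not P or (R and P)): β-rule — branch into not P  //  (R and P).
          branch 2.2.1 (add not P):
            ○ open, literals {P=false}.
          branch 2.2.2 (add (R and P)):
            (R and P): α-rule — add R, P.
            ○ open, literals {P=true, R=true}.
0 branches closed, 5 open.
Each open branch fixes some atoms; the unmentioned ones are free. Counting distinct full assignments: branch {P=true, Q=false, S=true} (R) contributes 2 new; branch {P=true, Q=false, S=true} (R) contributes 0 new; branch {P=false, Q=false} (R, S) contributes 4 new; branch {P=false} (Q, R, S) contributes 4 new; branch {P=true, R=true} (Q, S) contributes 3 new. Total: 13.

13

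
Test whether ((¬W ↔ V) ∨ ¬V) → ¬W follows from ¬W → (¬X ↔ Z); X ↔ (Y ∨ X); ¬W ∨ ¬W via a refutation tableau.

Yes

Initial set: {(¬W → (¬X ↔ Z)); (X ↔ (Y ∨ X)); (¬W ∨ ¬W); ¬(((¬W ↔ V) ∨ ¬V) → ¬W)}.
¬(((¬W ↔ V) ∨ ¬V) → ¬W): α-rule — add ((¬W ↔ V) ∨ ¬V), ¬¬W.
(¬W → (¬X ↔ Z)): β-rule — branch into ¬¬W  //  (¬X ↔ Z).
  branch 1 (add ¬¬W):
    (X ↔ (Y ∨ X)): β-rule — branch into X, (Y ∨ X)  //  ¬X, ¬(Y ∨ X).
      branch 1.1 (add X, (Y ∨ X)):
        (¬W ∨ ¬W): β-rule — branch into ¬W  //  ¬W.
          branch 1.1.1 (add ¬W):
            × closes — contains both W and ¬W.
          branch 1.1.2 (add ¬W):
            × closes — contains both W and ¬W.
      branch 1.2 (add ¬X, ¬(Y ∨ X)):
        ¬(Y ∨ X): α-rule — add ¬Y, ¬X.
        (¬W ∨ ¬W): β-rule — branch into ¬W  //  ¬W.
          branch 1.2.1 (add ¬W):
            × closes — contains both W and ¬W.
          branch 1.2.2 (add ¬W):
            × closes — contains both W and ¬W.
  branch 2 (add (¬X ↔ Z)):
    (X ↔ (Y ∨ X)): β-rule — branch into X, (Y ∨ X)  //  ¬X, ¬(Y ∨ X).
      branch 2.1 (add X, (Y ∨ X)):
        (¬W ∨ ¬W): β-rule — branch into ¬W  //  ¬W.
          branch 2.1.1 (add ¬W):
            × closes — contains both W and ¬W.
          branch 2.1.2 (add ¬W):
            × closes — contains both W and ¬W.
      branch 2.2 (add ¬X, ¬(Y ∨ X)):
        ¬(Y ∨ X): α-rule — add ¬Y, ¬X.
        (¬W ∨ ¬W): β-rule — branch into ¬W  //  ¬W.
          branch 2.2.1 (add ¬W):
            × closes — contains both W and ¬W.
          branch 2.2.2 (add ¬W):
            × closes — contains both W and ¬W.
All 8 branches close.
Every branch closed, so the premises entail the conclusion.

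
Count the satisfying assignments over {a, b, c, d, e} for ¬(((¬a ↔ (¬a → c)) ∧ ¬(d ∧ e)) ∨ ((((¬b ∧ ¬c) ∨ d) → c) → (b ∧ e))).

9

Initial set: {¬(((¬a ↔ (¬a → c)) ∧ ¬(d ∧ e)) ∨ ((((¬b ∧ ¬c) ∨ d) → c) → (b ∧ e)))}.
¬(((¬a ↔ (¬a → c)) ∧ ¬(d ∧ e)) ∨ ((((¬b ∧ ¬c) ∨ d) → c) → (b ∧ e))): α-rule — add ¬((¬a ↔ (¬a → c)) ∧ ¬(d ∧ e)), ¬((((¬b ∧ ¬c) ∨ d) → c) → (b ∧ e)).
¬((((¬b ∧ ¬c) ∨ d) → c) → (b ∧ e)): α-rule — add (((¬b ∧ ¬c) ∨ d) → c), ¬(b ∧ e).
¬((¬a ↔ (¬a → c)) ∧ ¬(d ∧ e)): β-rule — branch into ¬(¬a ↔ (¬a → c))  //  ¬¬(d ∧ e).
  branch 1 (add ¬(¬a ↔ (¬a → c))):
    (((¬b ∧ ¬c) ∨ d) → c): β-rule — branch into ¬((¬b ∧ ¬c) ∨ d)  //  c.
      branch 1.1 (add ¬((¬b ∧ ¬c) ∨ d)):
        ¬((¬b ∧ ¬c) ∨ d): α-rule — add ¬(¬b ∧ ¬c), ¬d.
        ¬(b ∧ e): β-rule — branch into ¬b  //  ¬e.
          branch 1.1.1 (add ¬b):
            ¬(¬a ↔ (¬a → c)): β-rule — branch into ¬a, ¬(¬a → c)  //  ¬¬a, (¬a → c).
              branch 1.1.1.1 (add ¬a, ¬(¬a → c)):
                ¬(¬a → c): α-rule — add ¬a, ¬c.
                ¬(¬b ∧ ¬c): β-rule — branch into ¬¬b  //  ¬¬c.
                  branch 1.1.1.1.1 (add ¬¬b):
                    × closes — contains both b and ¬b.
                  branch 1.1.1.1.2 (add ¬¬c):
                    × closes — contains both c and ¬c.
              branch 1.1.1.2 (add ¬¬a, (¬a → c)):
                ¬(¬b ∧ ¬c): β-rule — branch into ¬¬b  //  ¬¬c.
                  branch 1.1.1.2.1 (add ¬¬b):
                    × closes — contains both b and ¬b.
                  branch 1.1.1.2.2 (add ¬¬c):
                    (¬a → c): β-rule — branch into ¬¬a  //  c.
                      branch 1.1.1.2.2.1 (add ¬¬a):
                        ○ open, literals {a=1, b=0, c=1, d=0}.
                      branch 1.1.1.2.2.2 (add c):
                        ○ open, literals {a=1, b=0, c=1, d=0}.
          branch 1.1.2 (add ¬e):
            ¬(¬a ↔ (¬a → c)): β-rule — branch into ¬a, ¬(¬a → c)  //  ¬¬a, (¬a → c).
              branch 1.1.2.1 (add ¬a, ¬(¬a → c)):
                ¬(¬a → c): α-rule — add ¬a, ¬c.
                ¬(¬b ∧ ¬c): β-rule — branch into ¬¬b  //  ¬¬c.
                  branch 1.1.2.1.1 (add ¬¬b):
                    ○ open, literals {a=0, b=1, c=0, d=0, e=0}.
                  branch 1.1.2.1.2 (add ¬¬c):
                    × closes — contains both c and ¬c.
              branch 1.1.2.2 (add ¬¬a, (¬a → c)):
                ¬(¬b ∧ ¬c): β-rule — branch into ¬¬b  //  ¬¬c.
                  branch 1.1.2.2.1 (add ¬¬b):
                    (¬a → c): β-rule — branch into ¬¬a  //  c.
                      branch 1.1.2.2.1.1 (add ¬¬a):
                        ○ open, literals {a=1, b=1, d=0, e=0}.
                      branch 1.1.2.2.1.2 (add c):
                        ○ open, literals {a=1, b=1, c=1, d=0, e=0}.
                  branch 1.1.2.2.2 (add ¬¬c):
                    (¬a → c): β-rule — branch into ¬¬a  //  c.
                      branch 1.1.2.2.2.1 (add ¬¬a):
                        ○ open, literals {a=1, c=1, d=0, e=0}.
                      branch 1.1.2.2.2.2 (add c):
                        ○ open, literals {a=1, c=1, d=0, e=0}.
      branch 1.2 (add c):
        ¬(b ∧ e): β-rule — branch into ¬b  //  ¬e.
          branch 1.2.1 (add ¬b):
            ¬(¬a ↔ (¬a → c)): β-rule — branch into ¬a, ¬(¬a → c)  //  ¬¬a, (¬a → c).
              branch 1.2.1.1 (add ¬a, ¬(¬a → c)):
                ¬(¬a → c): α-rule — add ¬a, ¬c.
                × closes — contains both c and ¬c.
              branch 1.2.1.2 (add ¬¬a, (¬a → c)):
                (¬a → c): β-rule — branch into ¬¬a  //  c.
                  branch 1.2.1.2.1 (add ¬¬a):
                    ○ open, literals {a=1, b=0, c=1}.
                  branch 1.2.1.2.2 (add c):
                    ○ open, literals {a=1, b=0, c=1}.
          branch 1.2.2 (add ¬e):
            ¬(¬a ↔ (¬a → c)): β-rule — branch into ¬a, ¬(¬a → c)  //  ¬¬a, (¬a → c).
              branch 1.2.2.1 (add ¬a, ¬(¬a → c)):
                ¬(¬a → c): α-rule — add ¬a, ¬c.
                × closes — contains both c and ¬c.
              branch 1.2.2.2 (add ¬¬a, (¬a → c)):
                (¬a → c): β-rule — branch into ¬¬a  //  c.
                  branch 1.2.2.2.1 (add ¬¬a):
                    ○ open, literals {a=1, c=1, e=0}.
                  branch 1.2.2.2.2 (add c):
                    ○ open, literals {a=1, c=1, e=0}.
  branch 2 (add ¬¬(d ∧ e)):
    ¬¬(d ∧ e): α-rule — add d, e.
    (((¬b ∧ ¬c) ∨ d) → c): β-rule — branch into ¬((¬b ∧ ¬c) ∨ d)  //  c.
      branch 2.1 (add ¬((¬b ∧ ¬c) ∨ d)):
        ¬((¬b ∧ ¬c) ∨ d): α-rule — add ¬(¬b ∧ ¬c), ¬d.
        × closes — contains both d and ¬d.
      branch 2.2 (add c):
        ¬(b ∧ e): β-rule — branch into ¬b  //  ¬e.
          branch 2.2.1 (add ¬b):
            ○ open, literals {b=0, c=1, d=1, e=1}.
          branch 2.2.2 (add ¬e):
            × closes — contains both e and ¬e.
8 branches closed, 12 open.
Each open branch fixes some atoms; the unmentioned ones are free. Counting distinct full assignments: branch {a=1, b=0, c=1, d=0} (e) contributes 2 new; branch {a=1, b=0, c=1, d=0} (e) contributes 0 new; branch {a=0, b=1, c=0, d=0, e=0} (none free) contributes 1 new; branch {a=1, b=1, d=0, e=0} (c) contributes 2 new; branch {a=1, b=1, c=1, d=0, e=0} (none free) contributes 0 new; branch {a=1, c=1, d=0, e=0} (b) contributes 0 new; branch {a=1, c=1, d=0, e=0} (b) contributes 0 new; branch {a=1, b=0, c=1} (d, e) contributes 2 new; branch {a=1, b=0, c=1} (d, e) contributes 0 new; branch {a=1, c=1, e=0} (b, d) contributes 1 new; branch {a=1, c=1, e=0} (b, d) contributes 0 new; branch {b=0, c=1, d=1, e=1} (a) contributes 1 new. Total: 9.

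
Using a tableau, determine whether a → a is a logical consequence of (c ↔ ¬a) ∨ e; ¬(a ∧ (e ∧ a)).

Initial set: {((c ↔ ¬a) ∨ e); ¬(a ∧ (e ∧ a)); ¬(a → a)}.
¬(a → a): α-rule — add a, ¬a.
× closes — contains both a and ¬a.
All 1 branch closes.
Every branch closed, so the premises entail the conclusion.

Yes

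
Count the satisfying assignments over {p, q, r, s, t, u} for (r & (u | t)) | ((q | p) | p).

54

Initial set: {T ((r & (u | t)) | ((q | p) | p))}.
T ((r & (u | t)) | ((q | p) | p)): β-rule — branch into T (r & (u | t))  //  T ((q | p) | p).
  branch 1 (add T (r & (u | t))):
    T (r & (u | t)): α-rule — add T r, T (u | t).
    T (u | t): β-rule — branch into T u  //  T t.
      branch 1.1 (add T u):
        ○ open, literals {r=1, u=1}.
      branch 1.2 (add T t):
        ○ open, literals {r=1, t=1}.
  branch 2 (add T ((q | p) | p)):
    T ((q | p) | p): β-rule — branch into T (q | p)  //  T p.
      branch 2.1 (add T (q | p)):
        T (q | p): β-rule — branch into T q  //  T p.
          branch 2.1.1 (add T q):
            ○ open, literals {q=1}.
          branch 2.1.2 (add T p):
            ○ open, literals {p=1}.
      branch 2.2 (add T p):
        ○ open, literals {p=1}.
0 branches closed, 5 open.
Each open branch fixes some atoms; the unmentioned ones are free. Counting distinct full assignments: branch {r=1, u=1} (p, q, s, t) contributes 16 new; branch {r=1, t=1} (p, q, s, u) contributes 8 new; branch {q=1} (p, r, s, t, u) contributes 20 new; branch {p=1} (q, r, s, t, u) contributes 10 new; branch {p=1} (q, r, s, t, u) contributes 0 new. Total: 54.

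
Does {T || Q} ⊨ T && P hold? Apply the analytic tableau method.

Initial set: {(T || Q); !(T && P)}.
(T || Q): β-rule — branch into T  //  Q.
  branch 1 (add T):
    !(T && P): β-rule — branch into !T  //  !P.
      branch 1.1 (add !T):
        × closes — contains both T and !T.
      branch 1.2 (add !P):
        ○ open, literals {P=F, T=T}.
  branch 2 (add Q):
    !(T && P): β-rule — branch into !T  //  !P.
      branch 2.1 (add !T):
        ○ open, literals {Q=T, T=F}.
      branch 2.2 (add !P):
        ○ open, literals {P=F, Q=T}.
1 branch closed, 3 open.
An open branch gives a countermodel: P=F, T=T (unmentioned atoms arbitrary); the premises hold there but the conclusion fails.

No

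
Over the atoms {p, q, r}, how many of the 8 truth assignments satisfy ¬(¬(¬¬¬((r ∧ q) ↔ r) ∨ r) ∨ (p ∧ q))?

3

Initial set: {¬(¬(¬¬¬((r ∧ q) ↔ r) ∨ r) ∨ (p ∧ q))}.
¬(¬(¬¬¬((r ∧ q) ↔ r) ∨ r) ∨ (p ∧ q)): α-rule — add ¬¬(¬¬¬((r ∧ q) ↔ r) ∨ r), ¬(p ∧ q).
¬¬(¬¬¬((r ∧ q) ↔ r) ∨ r): β-rule — branch into ¬¬¬((r ∧ q) ↔ r)  //  r.
  branch 1 (add ¬¬¬((r ∧ q) ↔ r)):
    ¬¬¬((r ∧ q) ↔ r): drop double negation, giving ¬((r ∧ q) ↔ r).
    ¬(p ∧ q): β-rule — branch into ¬p  //  ¬q.
      branch 1.1 (add ¬p):
        ¬((r ∧ q) ↔ r): β-rule — branch into (r ∧ q), ¬r  //  ¬(r ∧ q), r.
          branch 1.1.1 (add (r ∧ q), ¬r):
            (r ∧ q): α-rule — add r, q.
            × closes — contains both r and ¬r.
          branch 1.1.2 (add ¬(r ∧ q), r):
            ¬(r ∧ q): β-rule — branch into ¬r  //  ¬q.
              branch 1.1.2.1 (add ¬r):
                × closes — contains both r and ¬r.
              branch 1.1.2.2 (add ¬q):
                ○ open, literals {p=F, q=F, r=T}.
      branch 1.2 (add ¬q):
        ¬((r ∧ q) ↔ r): β-rule — branch into (r ∧ q), ¬r  //  ¬(r ∧ q), r.
          branch 1.2.1 (add (r ∧ q), ¬r):
            (r ∧ q): α-rule — add r, q.
            × closes — contains both r and ¬r.
          branch 1.2.2 (add ¬(r ∧ q), r):
            ¬(r ∧ q): β-rule — branch into ¬r  //  ¬q.
              branch 1.2.2.1 (add ¬r):
                × closes — contains both r and ¬r.
              branch 1.2.2.2 (add ¬q):
                ○ open, literals {q=F, r=T}.
  branch 2 (add r):
    ¬(p ∧ q): β-rule — branch into ¬p  //  ¬q.
      branch 2.1 (add ¬p):
        ○ open, literals {p=F, r=T}.
      branch 2.2 (add ¬q):
        ○ open, literals {q=F, r=T}.
4 branches closed, 4 open.
Each open branch fixes some atoms; the unmentioned ones are free. Counting distinct full assignments: branch {p=F, q=F, r=T} (none free) contributes 1 new; branch {q=F, r=T} (p) contributes 1 new; branch {p=F, r=T} (q) contributes 1 new; branch {q=F, r=T} (p) contributes 0 new. Total: 3.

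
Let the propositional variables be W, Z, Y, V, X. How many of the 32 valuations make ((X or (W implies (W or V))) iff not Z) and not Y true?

Initial set: {T (((X or (W implies (W or V))) iff not Z) and not Y)}.
T (((X or (W implies (W or V))) iff not Z) and not Y): α-rule — add T ((X or (W implies (W or V))) iff not Z), T not Y.
T ((X or (W implies (W or V))) iff not Z): β-rule — branch into T (X or (W implies (W or V))), T not Z  //  F (X or (W implies (W or V))), F not Z.
  branch 1 (add T (X or (W implies (W or V))), T not Z):
    T (X or (W implies (W or V))): β-rule — branch into T X  //  T (W implies (W or V)).
      branch 1.1 (add T X):
        ○ open, literals {X=T, Y=F, Z=F}.
      branch 1.2 (add T (W implies (W or V))):
        T (W implies (W or V)): β-rule — branch into F W  //  T (W or V).
          branch 1.2.1 (add F W):
            ○ open, literals {W=F, Y=F, Z=F}.
          branch 1.2.2 (add T (W or V)):
            T (W or V): β-rule — branch into T W  //  T V.
              branch 1.2.2.1 (add T W):
                ○ open, literals {W=T, Y=F, Z=F}.
              branch 1.2.2.2 (add T V):
                ○ open, literals {V=T, Y=F, Z=F}.
  branch 2 (add F (X or (W implies (W or V))), F not Z):
    F (X or (W implies (W or V))): α-rule — add F X, F (W implies (W or V)).
    F (W implies (W or V)): α-rule — add T W, F (W or V).
    F (W or V): α-rule — add F W, F V.
    × closes — contains both W and not W.
1 branch closed, 4 open.
Each open branch fixes some atoms; the unmentioned ones are free. Counting distinct full assignments: branch {X=T, Y=F, Z=F} (W, V) contributes 4 new; branch {W=F, Y=F, Z=F} (V, X) contributes 2 new; branch {W=T, Y=F, Z=F} (V, X) contributes 2 new; branch {V=T, Y=F, Z=F} (W, X) contributes 0 new. Total: 8.

8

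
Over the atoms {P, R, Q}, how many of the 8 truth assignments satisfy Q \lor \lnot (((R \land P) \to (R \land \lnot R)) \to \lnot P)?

5

Initial set: {(Q \lor \lnot (((R \land P) \to (R \land \lnot R)) \to \lnot P))}.
(Q \lor \lnot (((R \land P) \to (R \land \lnot R)) \to \lnot P)): β-rule — branch into Q  //  \lnot (((R \land P) \to (R \land \lnot R)) \to \lnot P).
  branch 1 (add Q):
    ○ open, literals {Q=T}.
  branch 2 (add \lnot (((R \land P) \to (R \land \lnot R)) \to \lnot P)):
    \lnot (((R \land P) \to (R \land \lnot R)) \to \lnot P): α-rule — add ((R \land P) \to (R \land \lnot R)), \lnot \lnot P.
    ((R \land P) \to (R \land \lnot R)): β-rule — branch into \lnot (R \land P)  //  (R \land \lnot R).
      branch 2.1 (add \lnot (R \land P)):
        \lnot (R \land P): β-rule — branch into \lnot R  //  \lnot P.
          branch 2.1.1 (add \lnot R):
            ○ open, literals {P=T, R=F}.
          branch 2.1.2 (add \lnot P):
            × closes — contains both P and \lnot P.
      branch 2.2 (add (R \land \lnot R)):
        (R \land \lnot R): α-rule — add R, \lnot R.
        × closes — contains both R and \lnot R.
2 branches closed, 2 open.
Each open branch fixes some atoms; the unmentioned ones are free. Counting distinct full assignments: branch {Q=T} (P, R) contributes 4 new; branch {P=T, R=F} (Q) contributes 1 new. Total: 5.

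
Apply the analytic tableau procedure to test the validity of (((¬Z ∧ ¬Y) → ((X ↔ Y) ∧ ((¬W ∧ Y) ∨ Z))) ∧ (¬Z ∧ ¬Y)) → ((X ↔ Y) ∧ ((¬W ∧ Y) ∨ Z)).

Assume the negation and expand:
Initial set: {¬((((¬Z ∧ ¬Y) → ((X ↔ Y) ∧ ((¬W ∧ Y) ∨ Z))) ∧ (¬Z ∧ ¬Y)) → ((X ↔ Y) ∧ ((¬W ∧ Y) ∨ Z)))}.
¬((((¬Z ∧ ¬Y) → ((X ↔ Y) ∧ ((¬W ∧ Y) ∨ Z))) ∧ (¬Z ∧ ¬Y)) → ((X ↔ Y) ∧ ((¬W ∧ Y) ∨ Z))): α-rule — add (((¬Z ∧ ¬Y) → ((X ↔ Y) ∧ ((¬W ∧ Y) ∨ Z))) ∧ (¬Z ∧ ¬Y)), ¬((X ↔ Y) ∧ ((¬W ∧ Y) ∨ Z)).
(((¬Z ∧ ¬Y) → ((X ↔ Y) ∧ ((¬W ∧ Y) ∨ Z))) ∧ (¬Z ∧ ¬Y)): α-rule — add ((¬Z ∧ ¬Y) → ((X ↔ Y) ∧ ((¬W ∧ Y) ∨ Z))), (¬Z ∧ ¬Y).
(¬Z ∧ ¬Y): α-rule — add ¬Z, ¬Y.
¬((X ↔ Y) ∧ ((¬W ∧ Y) ∨ Z)): β-rule — branch into ¬(X ↔ Y)  //  ¬((¬W ∧ Y) ∨ Z).
  branch 1 (add ¬(X ↔ Y)):
    ((¬Z ∧ ¬Y) → ((X ↔ Y) ∧ ((¬W ∧ Y) ∨ Z))): β-rule — branch into ¬(¬Z ∧ ¬Y)  //  ((X ↔ Y) ∧ ((¬W ∧ Y) ∨ Z)).
      branch 1.1 (add ¬(¬Z ∧ ¬Y)):
        ¬(X ↔ Y): β-rule — branch into X, ¬Y  //  ¬X, Y.
          branch 1.1.1 (add X, ¬Y):
            ¬(¬Z ∧ ¬Y): β-rule — branch into ¬¬Z  //  ¬¬Y.
              branch 1.1.1.1 (add ¬¬Z):
                × closes — contains both Z and ¬Z.
              branch 1.1.1.2 (add ¬¬Y):
                × closes — contains both Y and ¬Y.
          branch 1.1.2 (add ¬X, Y):
            × closes — contains both Y and ¬Y.
      branch 1.2 (add ((X ↔ Y) ∧ ((¬W ∧ Y) ∨ Z))):
        ((X ↔ Y) ∧ ((¬W ∧ Y) ∨ Z)): α-rule — add (X ↔ Y), ((¬W ∧ Y) ∨ Z).
        ¬(X ↔ Y): β-rule — branch into X, ¬Y  //  ¬X, Y.
          branch 1.2.1 (add X, ¬Y):
            (X ↔ Y): β-rule — branch into X, Y  //  ¬X, ¬Y.
              branch 1.2.1.1 (add X, Y):
                × closes — contains both Y and ¬Y.
              branch 1.2.1.2 (add ¬X, ¬Y):
                × closes — contains both X and ¬X.
          branch 1.2.2 (add ¬X, Y):
            × closes — contains both Y and ¬Y.
  branch 2 (add ¬((¬W ∧ Y) ∨ Z)):
    ¬((¬W ∧ Y) ∨ Z): α-rule — add ¬(¬W ∧ Y), ¬Z.
    ((¬Z ∧ ¬Y) → ((X ↔ Y) ∧ ((¬W ∧ Y) ∨ Z))): β-rule — branch into ¬(¬Z ∧ ¬Y)  //  ((X ↔ Y) ∧ ((¬W ∧ Y) ∨ Z)).
      branch 2.1 (add ¬(¬Z ∧ ¬Y)):
        ¬(¬W ∧ Y): β-rule — branch into ¬¬W  //  ¬Y.
          branch 2.1.1 (add ¬¬W):
            ¬(¬Z ∧ ¬Y): β-rule — branch into ¬¬Z  //  ¬¬Y.
              branch 2.1.1.1 (add ¬¬Z):
                × closes — contains both Z and ¬Z.
              branch 2.1.1.2 (add ¬¬Y):
                × closes — contains both Y and ¬Y.
          branch 2.1.2 (add ¬Y):
            ¬(¬Z ∧ ¬Y): β-rule — branch into ¬¬Z  //  ¬¬Y.
              branch 2.1.2.1 (add ¬¬Z):
                × closes — contains both Z and ¬Z.
              branch 2.1.2.2 (add ¬¬Y):
                × closes — contains both Y and ¬Y.
      branch 2.2 (add ((X ↔ Y) ∧ ((¬W ∧ Y) ∨ Z))):
        ((X ↔ Y) ∧ ((¬W ∧ Y) ∨ Z)): α-rule — add (X ↔ Y), ((¬W ∧ Y) ∨ Z).
        ¬(¬W ∧ Y): β-rule — branch into ¬¬W  //  ¬Y.
          branch 2.2.1 (add ¬¬W):
            (X ↔ Y): β-rule — branch into X, Y  //  ¬X, ¬Y.
              branch 2.2.1.1 (add X, Y):
                × closes — contains both Y and ¬Y.
              branch 2.2.1.2 (add ¬X, ¬Y):
                ((¬W ∧ Y) ∨ Z): β-rule — branch into (¬W ∧ Y)  //  Z.
                  branch 2.2.1.2.1 (add (¬W ∧ Y)):
                    (¬W ∧ Y): α-rule — add ¬W, Y.
                    × closes — contains both W and ¬W.
                  branch 2.2.1.2.2 (add Z):
                    × closes — contains both Z and ¬Z.
          branch 2.2.2 (add ¬Y):
            (X ↔ Y): β-rule — branch into X, Y  //  ¬X, ¬Y.
              branch 2.2.2.1 (add X, Y):
                × closes — contains both Y and ¬Y.
              branch 2.2.2.2 (add ¬X, ¬Y):
                ((¬W ∧ Y) ∨ Z): β-rule — branch into (¬W ∧ Y)  //  Z.
                  branch 2.2.2.2.1 (add (¬W ∧ Y)):
                    (¬W ∧ Y): α-rule — add ¬W, Y.
                    × closes — contains both Y and ¬Y.
                  branch 2.2.2.2.2 (add Z):
                    × closes — contains both Z and ¬Z.
All 16 branches close.
Every branch closed, so the negation is unsatisfiable and the formula is valid.

Valid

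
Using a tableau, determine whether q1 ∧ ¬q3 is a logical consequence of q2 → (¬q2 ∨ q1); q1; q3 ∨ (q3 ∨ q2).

No

Initial set: {(q2 → (¬q2 ∨ q1)); q1; (q3 ∨ (q3 ∨ q2)); ¬(q1 ∧ ¬q3)}.
(q2 → (¬q2 ∨ q1)): β-rule — branch into ¬q2  //  (¬q2 ∨ q1).
  branch 1 (add ¬q2):
    (q3 ∨ (q3 ∨ q2)): β-rule — branch into q3  //  (q3 ∨ q2).
      branch 1.1 (add q3):
        ¬(q1 ∧ ¬q3): β-rule — branch into ¬q1  //  ¬¬q3.
          branch 1.1.1 (add ¬q1):
            × closes — contains both q1 and ¬q1.
          branch 1.1.2 (add ¬¬q3):
            ○ open, literals {q1=1, q2=0, q3=1}.
      branch 1.2 (add (q3 ∨ q2)):
        ¬(q1 ∧ ¬q3): β-rule — branch into ¬q1  //  ¬¬q3.
          branch 1.2.1 (add ¬q1):
            × closes — contains both q1 and ¬q1.
          branch 1.2.2 (add ¬¬q3):
            (q3 ∨ q2): β-rule — branch into q3  //  q2.
              branch 1.2.2.1 (add q3):
                ○ open, literals {q1=1, q2=0, q3=1}.
              branch 1.2.2.2 (add q2):
                × closes — contains both q2 and ¬q2.
  branch 2 (add (¬q2 ∨ q1)):
    (q3 ∨ (q3 ∨ q2)): β-rule — branch into q3  //  (q3 ∨ q2).
      branch 2.1 (add q3):
        ¬(q1 ∧ ¬q3): β-rule — branch into ¬q1  //  ¬¬q3.
          branch 2.1.1 (add ¬q1):
            × closes — contains both q1 and ¬q1.
          branch 2.1.2 (add ¬¬q3):
            (¬q2 ∨ q1): β-rule — branch into ¬q2  //  q1.
              branch 2.1.2.1 (add ¬q2):
                ○ open, literals {q1=1, q2=0, q3=1}.
              branch 2.1.2.2 (add q1):
                ○ open, literals {q1=1, q3=1}.
      branch 2.2 (add (q3 ∨ q2)):
        ¬(q1 ∧ ¬q3): β-rule — branch into ¬q1  //  ¬¬q3.
          branch 2.2.1 (add ¬q1):
            × closes — contains both q1 and ¬q1.
          branch 2.2.2 (add ¬¬q3):
            (¬q2 ∨ q1): β-rule — branch into ¬q2  //  q1.
              branch 2.2.2.1 (add ¬q2):
                (q3 ∨ q2): β-rule — branch into q3  //  q2.
                  branch 2.2.2.1.1 (add q3):
                    ○ open, literals {q1=1, q2=0, q3=1}.
                  branch 2.2.2.1.2 (add q2):
                    × closes — contains both q2 and ¬q2.
              branch 2.2.2.2 (add q1):
                (q3 ∨ q2): β-rule — branch into q3  //  q2.
                  branch 2.2.2.2.1 (add q3):
                    ○ open, literals {q1=1, q3=1}.
                  branch 2.2.2.2.2 (add q2):
                    ○ open, literals {q1=1, q2=1, q3=1}.
6 branches closed, 7 open.
An open branch gives a countermodel: q1=1, q2=0, q3=1 (unmentioned atoms arbitrary); the premises hold there but the conclusion fails.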